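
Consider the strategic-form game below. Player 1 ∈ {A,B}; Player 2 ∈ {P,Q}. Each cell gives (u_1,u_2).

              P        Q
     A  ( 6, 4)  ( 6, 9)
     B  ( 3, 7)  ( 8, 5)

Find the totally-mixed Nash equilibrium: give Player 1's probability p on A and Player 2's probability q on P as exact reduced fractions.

p=2/7, q=2/5

P1 indiff ⇒ q·6+(1-q)·6 = q·3+(1-q)·8 ⇒ q(3) = (1-q)(2) ⇒ q = 2/5
P2 indiff ⇒ p·4+(1-p)·7 = p·9+(1-p)·5 ⇒ p(-5) = (1-p)(-2) ⇒ p = 2/7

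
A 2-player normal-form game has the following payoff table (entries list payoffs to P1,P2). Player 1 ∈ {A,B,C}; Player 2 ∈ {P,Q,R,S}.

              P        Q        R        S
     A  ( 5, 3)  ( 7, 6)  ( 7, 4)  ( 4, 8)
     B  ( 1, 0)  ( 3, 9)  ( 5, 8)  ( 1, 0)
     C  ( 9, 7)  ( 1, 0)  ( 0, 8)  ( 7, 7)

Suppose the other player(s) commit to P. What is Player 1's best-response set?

BR_1 = {C}

u_1(A vs P) = 5
u_1(B vs P) = 1
u_1(C vs P) = 9
max payoff 9 at {C}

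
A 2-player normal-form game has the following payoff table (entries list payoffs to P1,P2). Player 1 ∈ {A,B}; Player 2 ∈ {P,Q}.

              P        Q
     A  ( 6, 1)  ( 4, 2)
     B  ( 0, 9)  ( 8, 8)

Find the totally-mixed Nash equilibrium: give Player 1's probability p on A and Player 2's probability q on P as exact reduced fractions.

P1 indiff ⇒ q·6+(1-q)·4 = q·0+(1-q)·8 ⇒ q(6) = (1-q)(4) ⇒ q = 2/5
P2 indiff ⇒ p·1+(1-p)·9 = p·2+(1-p)·8 ⇒ p(-1) = (1-p)(-1) ⇒ p = 1/2

p=1/2, q=2/5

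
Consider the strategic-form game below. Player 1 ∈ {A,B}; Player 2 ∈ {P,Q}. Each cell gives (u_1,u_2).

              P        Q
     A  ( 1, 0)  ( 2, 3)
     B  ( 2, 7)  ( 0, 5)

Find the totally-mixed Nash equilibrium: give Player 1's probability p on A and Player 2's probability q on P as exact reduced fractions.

p=2/5, q=2/3

P1 indiff ⇒ q·1+(1-q)·2 = q·2+(1-q)·0 ⇒ q(-1) = (1-q)(-2) ⇒ q = 2/3
P2 indiff ⇒ p·0+(1-p)·7 = p·3+(1-p)·5 ⇒ p(-3) = (1-p)(-2) ⇒ p = 2/5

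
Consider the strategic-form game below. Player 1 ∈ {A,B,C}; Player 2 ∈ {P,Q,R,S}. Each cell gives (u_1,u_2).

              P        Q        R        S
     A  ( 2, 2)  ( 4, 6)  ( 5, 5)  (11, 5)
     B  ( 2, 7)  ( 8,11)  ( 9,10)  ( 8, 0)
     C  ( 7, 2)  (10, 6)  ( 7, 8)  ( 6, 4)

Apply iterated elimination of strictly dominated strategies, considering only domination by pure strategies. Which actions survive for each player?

P2 drop P (Q beats it: A:6>2 B:11>7 C:6>2)
P2 drop S (Q beats it: A:6>5 B:11>0 C:6>4)
P1 drop A (B beats it: Q:8>4 R:9>5)
P1→{B,C} P2→{Q,R}

IESDS → P1:{B,C} P2:{Q,R}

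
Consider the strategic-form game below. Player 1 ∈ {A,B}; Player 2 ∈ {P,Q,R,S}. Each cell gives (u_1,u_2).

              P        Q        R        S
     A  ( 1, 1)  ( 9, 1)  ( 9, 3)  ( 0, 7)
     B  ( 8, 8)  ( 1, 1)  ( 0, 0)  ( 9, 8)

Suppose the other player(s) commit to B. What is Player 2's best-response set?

P2 best: {P,S}

u_2(P vs B) = 8
u_2(Q vs B) = 1
u_2(R vs B) = 0
u_2(S vs B) = 8
max payoff 8 at {P,S}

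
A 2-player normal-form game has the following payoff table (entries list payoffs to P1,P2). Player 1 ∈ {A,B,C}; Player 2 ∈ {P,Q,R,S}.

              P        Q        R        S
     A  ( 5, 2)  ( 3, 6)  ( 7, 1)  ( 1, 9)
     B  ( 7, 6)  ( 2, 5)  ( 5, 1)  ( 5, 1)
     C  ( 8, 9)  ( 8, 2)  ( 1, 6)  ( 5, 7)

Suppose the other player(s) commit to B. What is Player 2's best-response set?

BR_2 = {P}

u_2(P vs B) = 6
u_2(Q vs B) = 5
u_2(R vs B) = 1
u_2(S vs B) = 1
max payoff 6 at {P}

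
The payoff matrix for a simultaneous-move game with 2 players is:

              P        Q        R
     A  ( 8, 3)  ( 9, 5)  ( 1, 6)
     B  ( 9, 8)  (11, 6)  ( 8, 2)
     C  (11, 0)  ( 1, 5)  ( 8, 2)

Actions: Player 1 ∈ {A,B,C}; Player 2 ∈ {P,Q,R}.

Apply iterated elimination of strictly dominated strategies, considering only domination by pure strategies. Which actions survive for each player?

P1 drop A (B beats it: P:9>8 Q:11>9 R:8>1)
P2 drop R (Q beats it: B:6>2 C:5>2)
P1→{B,C} P2→{P,Q}

Remaining: P1:{B,C} P2:{P,Q}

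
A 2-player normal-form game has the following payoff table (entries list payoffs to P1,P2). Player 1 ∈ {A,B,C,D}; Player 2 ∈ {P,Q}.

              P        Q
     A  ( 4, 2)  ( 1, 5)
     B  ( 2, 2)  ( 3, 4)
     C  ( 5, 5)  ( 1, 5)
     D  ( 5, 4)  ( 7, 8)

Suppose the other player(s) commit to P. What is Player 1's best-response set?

u_1(A vs P) = 4
u_1(B vs P) = 2
u_1(C vs P) = 5
u_1(D vs P) = 5
max payoff 5 at {C,D}

argmax u_1 = {C,D}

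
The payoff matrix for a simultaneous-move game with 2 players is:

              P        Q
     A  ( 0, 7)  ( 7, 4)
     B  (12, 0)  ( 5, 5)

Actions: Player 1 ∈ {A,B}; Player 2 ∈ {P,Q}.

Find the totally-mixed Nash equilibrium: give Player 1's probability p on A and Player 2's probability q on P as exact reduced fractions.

P1 indiff ⇒ q·0+(1-q)·7 = q·12+(1-q)·5 ⇒ q(-12) = (1-q)(-2) ⇒ q = 1/7
P2 indiff ⇒ p·7+(1-p)·0 = p·4+(1-p)·5 ⇒ p(3) = (1-p)(5) ⇒ p = 5/8

p=5/8, q=1/7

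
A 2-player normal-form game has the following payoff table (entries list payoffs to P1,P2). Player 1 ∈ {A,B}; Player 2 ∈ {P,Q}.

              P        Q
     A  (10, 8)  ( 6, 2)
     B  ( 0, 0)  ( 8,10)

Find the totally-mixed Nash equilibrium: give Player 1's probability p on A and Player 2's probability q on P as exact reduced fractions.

P1 indiff ⇒ q·10+(1-q)·6 = q·0+(1-q)·8 ⇒ q(10) = (1-q)(2) ⇒ q = 1/6
P2 indiff ⇒ p·8+(1-p)·0 = p·2+(1-p)·10 ⇒ p(6) = (1-p)(10) ⇒ p = 5/8

P1 mixes 5/8 on A; P2 mixes 1/6 on P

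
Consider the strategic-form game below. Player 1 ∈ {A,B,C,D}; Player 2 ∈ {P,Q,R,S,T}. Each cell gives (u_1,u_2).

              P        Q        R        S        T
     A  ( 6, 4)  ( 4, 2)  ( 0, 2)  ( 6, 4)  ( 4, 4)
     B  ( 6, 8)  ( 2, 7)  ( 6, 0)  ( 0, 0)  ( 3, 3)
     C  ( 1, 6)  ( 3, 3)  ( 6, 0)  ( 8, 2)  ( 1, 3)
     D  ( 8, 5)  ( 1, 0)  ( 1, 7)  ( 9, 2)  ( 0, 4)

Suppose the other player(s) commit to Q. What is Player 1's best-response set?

argmax u_1 = {A}

u_1(A vs Q) = 4
u_1(B vs Q) = 2
u_1(C vs Q) = 3
u_1(D vs Q) = 1
max payoff 4 at {A}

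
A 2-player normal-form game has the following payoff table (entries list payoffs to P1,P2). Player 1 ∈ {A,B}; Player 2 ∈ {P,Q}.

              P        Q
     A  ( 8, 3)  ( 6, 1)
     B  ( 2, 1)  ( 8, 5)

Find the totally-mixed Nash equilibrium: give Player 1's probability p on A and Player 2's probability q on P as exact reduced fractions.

p=2/3, q=1/4

P1 indiff ⇒ q·8+(1-q)·6 = q·2+(1-q)·8 ⇒ q(6) = (1-q)(2) ⇒ q = 1/4
P2 indiff ⇒ p·3+(1-p)·1 = p·1+(1-p)·5 ⇒ p(2) = (1-p)(4) ⇒ p = 2/3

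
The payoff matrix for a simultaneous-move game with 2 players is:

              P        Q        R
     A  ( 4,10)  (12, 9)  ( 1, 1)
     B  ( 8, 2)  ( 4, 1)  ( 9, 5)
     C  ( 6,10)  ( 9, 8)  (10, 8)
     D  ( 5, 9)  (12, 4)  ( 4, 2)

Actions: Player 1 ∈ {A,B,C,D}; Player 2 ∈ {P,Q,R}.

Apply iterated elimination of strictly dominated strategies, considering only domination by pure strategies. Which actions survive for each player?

Survivors P1:{B,C} P2:{P,R}

P2 drop Q (P beats it: A:10>9 B:2>1 C:10>8 D:9>4)
P1 drop A (B beats it: P:8>4 R:9>1)
P1 drop D (B beats it: P:8>5 R:9>4)
P1→{B,C} P2→{P,R}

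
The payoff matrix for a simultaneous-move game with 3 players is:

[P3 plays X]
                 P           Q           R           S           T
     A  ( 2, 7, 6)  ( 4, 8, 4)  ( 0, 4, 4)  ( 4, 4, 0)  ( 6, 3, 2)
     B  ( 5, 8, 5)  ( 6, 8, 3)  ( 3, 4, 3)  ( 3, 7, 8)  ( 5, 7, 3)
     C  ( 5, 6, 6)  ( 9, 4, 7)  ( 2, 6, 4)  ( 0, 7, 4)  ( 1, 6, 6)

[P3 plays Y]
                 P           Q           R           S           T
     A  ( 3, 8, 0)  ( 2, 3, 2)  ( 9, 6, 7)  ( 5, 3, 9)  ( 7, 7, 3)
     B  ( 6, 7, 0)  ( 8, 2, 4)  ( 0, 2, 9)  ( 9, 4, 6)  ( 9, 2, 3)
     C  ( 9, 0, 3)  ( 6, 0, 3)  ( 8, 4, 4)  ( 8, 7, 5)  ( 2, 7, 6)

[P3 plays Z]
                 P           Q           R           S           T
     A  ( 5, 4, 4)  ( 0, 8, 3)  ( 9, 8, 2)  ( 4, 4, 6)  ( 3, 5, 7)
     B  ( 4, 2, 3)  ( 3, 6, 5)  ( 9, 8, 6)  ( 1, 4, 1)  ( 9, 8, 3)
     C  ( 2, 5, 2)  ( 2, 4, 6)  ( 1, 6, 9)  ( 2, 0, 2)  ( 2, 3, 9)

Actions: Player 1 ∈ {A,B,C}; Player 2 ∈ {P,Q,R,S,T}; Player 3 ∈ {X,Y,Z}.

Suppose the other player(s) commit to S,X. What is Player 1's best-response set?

u_1(A vs S,X) = 4
u_1(B vs S,X) = 3
u_1(C vs S,X) = 0
max payoff 4 at {A}

P1 best: {A}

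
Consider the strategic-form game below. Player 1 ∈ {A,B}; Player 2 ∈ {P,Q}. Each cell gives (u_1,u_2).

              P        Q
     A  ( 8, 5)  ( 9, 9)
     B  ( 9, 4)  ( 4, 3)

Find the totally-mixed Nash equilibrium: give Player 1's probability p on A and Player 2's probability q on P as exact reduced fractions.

(p,q) = (1/5, 5/6)

P1 indiff ⇒ q·8+(1-q)·9 = q·9+(1-q)·4 ⇒ q(-1) = (1-q)(-5) ⇒ q = 5/6
P2 indiff ⇒ p·5+(1-p)·4 = p·9+(1-p)·3 ⇒ p(-4) = (1-p)(-1) ⇒ p = 1/5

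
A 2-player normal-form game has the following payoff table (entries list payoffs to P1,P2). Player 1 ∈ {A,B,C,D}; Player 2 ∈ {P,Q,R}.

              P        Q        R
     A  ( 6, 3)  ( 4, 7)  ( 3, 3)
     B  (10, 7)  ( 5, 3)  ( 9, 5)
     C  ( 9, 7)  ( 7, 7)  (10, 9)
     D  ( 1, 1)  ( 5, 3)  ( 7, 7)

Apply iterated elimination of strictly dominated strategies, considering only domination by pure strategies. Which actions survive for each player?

P1 drop A (B beats it: P:10>6 Q:5>4 R:9>3)
P1 drop D (C beats it: P:9>1 Q:7>5 R:10>7)
P2 drop Q (R beats it: B:5>3 C:9>7)
P1→{B,C} P2→{P,R}

IESDS → P1:{B,C} P2:{P,R}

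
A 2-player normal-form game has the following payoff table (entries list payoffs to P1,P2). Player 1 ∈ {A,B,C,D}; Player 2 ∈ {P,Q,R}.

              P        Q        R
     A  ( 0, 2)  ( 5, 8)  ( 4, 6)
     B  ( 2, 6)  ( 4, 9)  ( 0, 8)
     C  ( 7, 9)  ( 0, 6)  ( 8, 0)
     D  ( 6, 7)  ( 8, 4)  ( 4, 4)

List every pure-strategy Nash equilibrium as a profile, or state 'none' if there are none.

Nash profiles: (C,P)

(A,P): not NE [P1→C gives 7>0; P2→Q gives 8>2]
(A,Q): not NE [P1→D gives 8>5]
(A,R): not NE [P1→C gives 8>4; P2→Q gives 8>6]
(B,P): not NE [P1→C gives 7>2; P2→Q gives 9>6]
(B,Q): not NE [P1→D gives 8>4]
(B,R): not NE [P1→C gives 8>0; P2→Q gives 9>8]
(C,P): NE
(C,Q): not NE [P1→D gives 8>0; P2→P gives 9>6]
(C,R): not NE [P2→P gives 9>0]
(D,P): not NE [P1→C gives 7>6]
(D,Q): not NE [P2→P gives 7>4]
(D,R): not NE [P1→C gives 8>4; P2→P gives 7>4]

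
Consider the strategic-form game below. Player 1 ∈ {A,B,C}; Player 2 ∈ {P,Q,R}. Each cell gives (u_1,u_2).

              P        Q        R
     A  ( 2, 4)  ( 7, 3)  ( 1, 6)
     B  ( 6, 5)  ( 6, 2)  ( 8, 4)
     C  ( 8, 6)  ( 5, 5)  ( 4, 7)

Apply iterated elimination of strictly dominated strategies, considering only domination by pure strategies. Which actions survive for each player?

P2 drop Q (P beats it: A:4>3 B:5>2 C:6>5)
P1 drop A (B beats it: P:6>2 R:8>1)
P1→{B,C} P2→{P,R}

Remaining: P1:{B,C} P2:{P,R}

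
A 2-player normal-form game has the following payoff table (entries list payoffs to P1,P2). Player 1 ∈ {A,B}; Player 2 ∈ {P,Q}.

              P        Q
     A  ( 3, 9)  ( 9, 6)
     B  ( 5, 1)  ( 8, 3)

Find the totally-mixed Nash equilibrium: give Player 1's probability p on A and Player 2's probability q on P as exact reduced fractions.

P1 mixes 2/5 on A; P2 mixes 1/3 on P

P1 indiff ⇒ q·3+(1-q)·9 = q·5+(1-q)·8 ⇒ q(-2) = (1-q)(-1) ⇒ q = 1/3
P2 indiff ⇒ p·9+(1-p)·1 = p·6+(1-p)·3 ⇒ p(3) = (1-p)(2) ⇒ p = 2/5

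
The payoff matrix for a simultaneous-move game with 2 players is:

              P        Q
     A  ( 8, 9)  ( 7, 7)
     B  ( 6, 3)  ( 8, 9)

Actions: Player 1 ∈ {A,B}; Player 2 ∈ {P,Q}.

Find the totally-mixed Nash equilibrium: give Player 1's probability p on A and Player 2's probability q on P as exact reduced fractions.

P1 mixes 3/4 on A; P2 mixes 1/3 on P

P1 indiff ⇒ q·8+(1-q)·7 = q·6+(1-q)·8 ⇒ q(2) = (1-q)(1) ⇒ q = 1/3
P2 indiff ⇒ p·9+(1-p)·3 = p·7+(1-p)·9 ⇒ p(2) = (1-p)(6) ⇒ p = 3/4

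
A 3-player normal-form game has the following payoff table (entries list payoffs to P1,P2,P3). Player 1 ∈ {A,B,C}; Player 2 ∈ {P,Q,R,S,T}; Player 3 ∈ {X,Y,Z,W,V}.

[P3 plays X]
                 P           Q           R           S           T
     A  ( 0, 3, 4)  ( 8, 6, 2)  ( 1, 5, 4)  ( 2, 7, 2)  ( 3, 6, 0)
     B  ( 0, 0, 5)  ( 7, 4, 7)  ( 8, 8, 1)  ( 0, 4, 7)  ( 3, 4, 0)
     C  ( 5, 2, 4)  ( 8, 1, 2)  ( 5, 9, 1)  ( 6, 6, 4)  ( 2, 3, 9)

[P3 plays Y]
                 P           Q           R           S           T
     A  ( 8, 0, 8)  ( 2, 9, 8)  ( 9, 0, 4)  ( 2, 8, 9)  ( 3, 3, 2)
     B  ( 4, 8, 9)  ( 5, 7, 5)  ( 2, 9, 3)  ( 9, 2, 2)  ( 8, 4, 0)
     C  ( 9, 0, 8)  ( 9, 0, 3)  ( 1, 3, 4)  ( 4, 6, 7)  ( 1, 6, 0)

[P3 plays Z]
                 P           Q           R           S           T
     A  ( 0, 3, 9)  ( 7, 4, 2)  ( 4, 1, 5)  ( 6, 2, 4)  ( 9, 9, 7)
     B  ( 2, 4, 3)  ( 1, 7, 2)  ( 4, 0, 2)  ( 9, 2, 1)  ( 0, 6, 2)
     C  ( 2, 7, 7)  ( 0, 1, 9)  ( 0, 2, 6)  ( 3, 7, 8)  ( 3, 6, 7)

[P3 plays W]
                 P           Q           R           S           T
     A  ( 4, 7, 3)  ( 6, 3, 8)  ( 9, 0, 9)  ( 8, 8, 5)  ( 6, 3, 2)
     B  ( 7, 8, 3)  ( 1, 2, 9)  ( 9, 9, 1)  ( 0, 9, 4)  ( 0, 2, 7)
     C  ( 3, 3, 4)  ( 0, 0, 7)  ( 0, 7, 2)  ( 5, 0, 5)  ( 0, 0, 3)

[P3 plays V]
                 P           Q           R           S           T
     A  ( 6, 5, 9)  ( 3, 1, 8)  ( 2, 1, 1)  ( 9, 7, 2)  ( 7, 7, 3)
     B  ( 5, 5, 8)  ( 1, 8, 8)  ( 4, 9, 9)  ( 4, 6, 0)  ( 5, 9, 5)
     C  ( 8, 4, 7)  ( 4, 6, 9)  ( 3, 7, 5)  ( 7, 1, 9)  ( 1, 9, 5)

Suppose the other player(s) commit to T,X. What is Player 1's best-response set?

P1 best: {A,B}

u_1(A vs T,X) = 3
u_1(B vs T,X) = 3
u_1(C vs T,X) = 2
max payoff 3 at {A,B}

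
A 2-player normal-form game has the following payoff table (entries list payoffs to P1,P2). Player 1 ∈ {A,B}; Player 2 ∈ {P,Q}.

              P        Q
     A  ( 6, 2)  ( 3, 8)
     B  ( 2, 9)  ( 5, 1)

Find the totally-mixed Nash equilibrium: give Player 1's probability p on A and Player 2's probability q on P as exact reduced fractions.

P1 indiff ⇒ q·6+(1-q)·3 = q·2+(1-q)·5 ⇒ q(4) = (1-q)(2) ⇒ q = 1/3
P2 indiff ⇒ p·2+(1-p)·9 = p·8+(1-p)·1 ⇒ p(-6) = (1-p)(-8) ⇒ p = 4/7

(p,q) = (4/7, 1/3)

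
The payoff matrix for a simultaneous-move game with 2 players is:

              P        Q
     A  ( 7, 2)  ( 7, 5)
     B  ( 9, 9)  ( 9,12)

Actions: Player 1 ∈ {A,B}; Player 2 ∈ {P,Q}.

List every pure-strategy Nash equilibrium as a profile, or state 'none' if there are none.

(A,P): not NE [P1→B gives 9>7; P2→Q gives 5>2]
(A,Q): not NE [P1→B gives 9>7]
(B,P): not NE [P2→Q gives 12>9]
(B,Q): NE

NE set: (B,Q)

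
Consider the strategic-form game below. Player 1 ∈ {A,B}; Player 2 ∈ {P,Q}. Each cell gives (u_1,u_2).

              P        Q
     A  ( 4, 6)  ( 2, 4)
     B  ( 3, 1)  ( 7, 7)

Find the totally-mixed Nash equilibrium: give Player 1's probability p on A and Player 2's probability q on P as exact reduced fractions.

p=3/4, q=5/6

P1 indiff ⇒ q·4+(1-q)·2 = q·3+(1-q)·7 ⇒ q(1) = (1-q)(5) ⇒ q = 5/6
P2 indiff ⇒ p·6+(1-p)·1 = p·4+(1-p)·7 ⇒ p(2) = (1-p)(6) ⇒ p = 3/4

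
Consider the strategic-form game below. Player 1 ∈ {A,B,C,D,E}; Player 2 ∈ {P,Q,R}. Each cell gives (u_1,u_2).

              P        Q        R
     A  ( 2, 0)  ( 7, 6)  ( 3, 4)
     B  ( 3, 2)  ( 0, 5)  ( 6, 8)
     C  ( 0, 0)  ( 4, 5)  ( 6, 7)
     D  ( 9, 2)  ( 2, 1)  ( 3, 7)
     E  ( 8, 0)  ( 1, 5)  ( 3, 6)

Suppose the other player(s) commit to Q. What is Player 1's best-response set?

argmax u_1 = {A}

u_1(A vs Q) = 7
u_1(B vs Q) = 0
u_1(C vs Q) = 4
u_1(D vs Q) = 2
u_1(E vs Q) = 1
max payoff 7 at {A}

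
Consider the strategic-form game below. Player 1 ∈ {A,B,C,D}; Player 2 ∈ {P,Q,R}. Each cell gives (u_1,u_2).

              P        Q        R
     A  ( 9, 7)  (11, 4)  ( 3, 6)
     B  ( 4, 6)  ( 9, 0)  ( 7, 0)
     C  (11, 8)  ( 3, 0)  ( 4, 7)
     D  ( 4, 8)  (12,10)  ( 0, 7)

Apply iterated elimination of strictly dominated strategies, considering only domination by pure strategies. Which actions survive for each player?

P2 drop R (P beats it: A:7>6 B:6>0 C:8>7 D:8>7)
P1 drop B (A beats it: P:9>4 Q:11>9)
P1→{A,C,D} P2→{P,Q}

Survivors P1:{A,C,D} P2:{P,Q}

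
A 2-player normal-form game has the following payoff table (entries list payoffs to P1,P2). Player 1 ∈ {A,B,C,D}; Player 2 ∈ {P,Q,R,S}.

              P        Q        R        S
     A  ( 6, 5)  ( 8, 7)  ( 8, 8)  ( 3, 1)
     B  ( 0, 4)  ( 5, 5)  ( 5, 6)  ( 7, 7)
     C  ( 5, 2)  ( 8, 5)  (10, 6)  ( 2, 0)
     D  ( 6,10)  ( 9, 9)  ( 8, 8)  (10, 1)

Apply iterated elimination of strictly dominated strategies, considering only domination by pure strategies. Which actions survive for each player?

P1 drop B (D beats it: P:6>0 Q:9>5 R:8>5 S:10>7)
P2 drop S (P beats it: A:5>1 C:2>0 D:10>1)
P1→{A,C,D} P2→{P,Q,R}

IESDS → P1:{A,C,D} P2:{P,Q,R}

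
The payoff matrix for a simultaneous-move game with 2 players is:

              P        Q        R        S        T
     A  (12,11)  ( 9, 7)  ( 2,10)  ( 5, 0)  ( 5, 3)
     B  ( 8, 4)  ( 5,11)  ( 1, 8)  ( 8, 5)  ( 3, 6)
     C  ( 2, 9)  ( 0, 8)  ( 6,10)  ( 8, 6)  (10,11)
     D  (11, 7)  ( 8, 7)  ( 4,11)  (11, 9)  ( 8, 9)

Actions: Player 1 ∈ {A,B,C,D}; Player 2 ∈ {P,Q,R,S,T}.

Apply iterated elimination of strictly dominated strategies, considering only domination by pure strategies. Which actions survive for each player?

P1 drop B (D beats it: P:11>8 Q:8>5 R:4>1 S:11>8 T:8>3)
P2 drop Q (R beats it: A:10>7 C:10>8 D:11>7)
P2 drop S (R beats it: A:10>0 C:10>6 D:11>9)
P1→{A,C,D} P2→{P,R,T}

Survivors P1:{A,C,D} P2:{P,R,T}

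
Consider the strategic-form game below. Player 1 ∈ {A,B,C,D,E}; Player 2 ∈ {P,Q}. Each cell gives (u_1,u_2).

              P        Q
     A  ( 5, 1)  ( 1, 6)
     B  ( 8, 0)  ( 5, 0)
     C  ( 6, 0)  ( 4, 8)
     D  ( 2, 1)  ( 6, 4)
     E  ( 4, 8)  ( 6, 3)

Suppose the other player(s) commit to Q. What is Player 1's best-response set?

u_1(A vs Q) = 1
u_1(B vs Q) = 5
u_1(C vs Q) = 4
u_1(D vs Q) = 6
u_1(E vs Q) = 6
max payoff 6 at {D,E}

BR_1 = {D,E}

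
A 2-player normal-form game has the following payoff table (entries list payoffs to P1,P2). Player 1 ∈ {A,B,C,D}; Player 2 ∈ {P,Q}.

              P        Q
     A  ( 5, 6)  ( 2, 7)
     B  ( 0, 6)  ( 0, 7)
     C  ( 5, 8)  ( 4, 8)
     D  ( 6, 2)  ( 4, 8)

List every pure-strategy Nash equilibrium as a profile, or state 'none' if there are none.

PSNE = {(C,Q), (D,Q)}

(A,P): not NE [P1→D gives 6>5; P2→Q gives 7>6]
(A,Q): not NE [P1→D gives 4>2]
(B,P): not NE [P1→D gives 6>0; P2→Q gives 7>6]
(B,Q): not NE [P1→D gives 4>0]
(C,P): not NE [P1→D gives 6>5]
(C,Q): NE
(D,P): not NE [P2→Q gives 8>2]
(D,Q): NE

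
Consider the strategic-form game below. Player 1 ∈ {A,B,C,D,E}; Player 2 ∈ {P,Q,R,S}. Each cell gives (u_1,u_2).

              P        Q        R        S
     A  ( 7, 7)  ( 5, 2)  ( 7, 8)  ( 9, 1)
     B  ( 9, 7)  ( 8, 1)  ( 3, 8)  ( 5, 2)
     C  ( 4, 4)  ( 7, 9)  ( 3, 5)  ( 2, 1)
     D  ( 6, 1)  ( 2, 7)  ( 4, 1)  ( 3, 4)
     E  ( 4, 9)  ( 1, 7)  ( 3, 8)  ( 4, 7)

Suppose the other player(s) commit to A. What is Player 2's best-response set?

u_2(P vs A) = 7
u_2(Q vs A) = 2
u_2(R vs A) = 8
u_2(S vs A) = 1
max payoff 8 at {R}

P2 best: {R}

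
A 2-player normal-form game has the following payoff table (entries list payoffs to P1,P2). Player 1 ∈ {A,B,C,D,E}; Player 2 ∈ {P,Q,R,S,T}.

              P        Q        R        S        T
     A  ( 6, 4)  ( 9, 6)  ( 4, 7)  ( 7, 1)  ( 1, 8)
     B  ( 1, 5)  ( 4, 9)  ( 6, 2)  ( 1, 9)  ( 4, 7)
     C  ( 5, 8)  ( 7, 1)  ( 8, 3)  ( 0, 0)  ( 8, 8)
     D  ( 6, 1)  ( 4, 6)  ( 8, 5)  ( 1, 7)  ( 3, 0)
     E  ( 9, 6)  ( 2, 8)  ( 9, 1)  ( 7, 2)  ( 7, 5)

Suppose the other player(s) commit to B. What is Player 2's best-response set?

P2 best: {Q,S}

u_2(P vs B) = 5
u_2(Q vs B) = 9
u_2(R vs B) = 2
u_2(S vs B) = 9
u_2(T vs B) = 7
max payoff 9 at {Q,S}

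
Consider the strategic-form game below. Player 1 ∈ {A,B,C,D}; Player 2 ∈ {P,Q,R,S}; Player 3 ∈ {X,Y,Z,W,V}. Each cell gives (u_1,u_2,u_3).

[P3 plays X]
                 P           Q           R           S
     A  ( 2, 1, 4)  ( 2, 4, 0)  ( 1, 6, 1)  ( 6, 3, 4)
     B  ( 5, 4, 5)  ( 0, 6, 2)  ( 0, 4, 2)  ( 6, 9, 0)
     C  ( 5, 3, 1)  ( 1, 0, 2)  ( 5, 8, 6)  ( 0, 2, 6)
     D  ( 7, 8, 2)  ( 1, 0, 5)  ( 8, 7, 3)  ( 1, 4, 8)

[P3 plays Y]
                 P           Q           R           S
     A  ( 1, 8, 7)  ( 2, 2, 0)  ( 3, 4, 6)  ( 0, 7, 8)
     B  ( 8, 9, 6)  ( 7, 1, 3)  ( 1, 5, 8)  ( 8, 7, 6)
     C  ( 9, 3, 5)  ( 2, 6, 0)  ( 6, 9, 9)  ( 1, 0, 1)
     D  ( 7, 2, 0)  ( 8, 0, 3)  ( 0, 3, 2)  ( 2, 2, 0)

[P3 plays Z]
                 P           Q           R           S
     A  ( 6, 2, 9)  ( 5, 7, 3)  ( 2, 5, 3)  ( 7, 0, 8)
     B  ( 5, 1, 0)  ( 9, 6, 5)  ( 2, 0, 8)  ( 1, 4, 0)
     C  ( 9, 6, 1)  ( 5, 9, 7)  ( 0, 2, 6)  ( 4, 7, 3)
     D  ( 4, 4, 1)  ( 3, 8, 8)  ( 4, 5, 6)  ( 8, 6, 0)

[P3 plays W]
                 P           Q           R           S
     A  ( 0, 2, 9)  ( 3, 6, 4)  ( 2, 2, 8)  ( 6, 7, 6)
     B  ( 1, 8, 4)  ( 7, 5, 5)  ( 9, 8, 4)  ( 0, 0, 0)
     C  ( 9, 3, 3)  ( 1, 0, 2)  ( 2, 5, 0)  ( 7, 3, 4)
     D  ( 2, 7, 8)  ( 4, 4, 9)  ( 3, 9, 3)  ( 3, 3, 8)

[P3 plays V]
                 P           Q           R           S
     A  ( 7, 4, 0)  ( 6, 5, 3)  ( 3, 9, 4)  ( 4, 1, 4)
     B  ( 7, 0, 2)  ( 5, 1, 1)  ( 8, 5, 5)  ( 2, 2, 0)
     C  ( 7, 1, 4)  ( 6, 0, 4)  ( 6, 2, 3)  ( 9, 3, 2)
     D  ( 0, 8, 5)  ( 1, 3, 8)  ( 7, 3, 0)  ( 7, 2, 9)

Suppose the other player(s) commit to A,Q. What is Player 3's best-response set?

u_3(X vs A,Q) = 0
u_3(Y vs A,Q) = 0
u_3(Z vs A,Q) = 3
u_3(W vs A,Q) = 4
u_3(V vs A,Q) = 3
max payoff 4 at {W}

argmax u_3 = {W}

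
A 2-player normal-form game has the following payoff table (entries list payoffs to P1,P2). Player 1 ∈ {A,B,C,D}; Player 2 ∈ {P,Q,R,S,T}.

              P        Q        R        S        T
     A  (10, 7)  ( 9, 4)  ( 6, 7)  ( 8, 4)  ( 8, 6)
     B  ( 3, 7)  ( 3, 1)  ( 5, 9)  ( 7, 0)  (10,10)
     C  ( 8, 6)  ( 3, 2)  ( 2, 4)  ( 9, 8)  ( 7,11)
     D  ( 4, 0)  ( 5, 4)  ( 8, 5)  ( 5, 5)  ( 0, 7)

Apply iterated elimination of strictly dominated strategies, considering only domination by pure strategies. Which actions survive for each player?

P2 drop Q (R beats it: A:7>4 B:9>1 C:4>2 D:5>4)
P2 drop S (T beats it: A:6>4 B:10>0 C:11>8 D:7>5)
P1 drop C (A beats it: P:10>8 R:6>2 T:8>7)
P1→{A,B,D} P2→{P,R,T}

Remaining: P1:{A,B,D} P2:{P,R,T}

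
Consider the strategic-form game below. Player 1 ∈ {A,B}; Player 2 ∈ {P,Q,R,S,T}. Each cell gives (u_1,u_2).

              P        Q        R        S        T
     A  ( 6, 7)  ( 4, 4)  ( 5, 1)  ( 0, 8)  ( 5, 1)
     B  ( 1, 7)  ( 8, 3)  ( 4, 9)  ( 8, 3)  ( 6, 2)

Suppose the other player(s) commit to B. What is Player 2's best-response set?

argmax u_2 = {R}

u_2(P vs B) = 7
u_2(Q vs B) = 3
u_2(R vs B) = 9
u_2(S vs B) = 3
u_2(T vs B) = 2
max payoff 9 at {R}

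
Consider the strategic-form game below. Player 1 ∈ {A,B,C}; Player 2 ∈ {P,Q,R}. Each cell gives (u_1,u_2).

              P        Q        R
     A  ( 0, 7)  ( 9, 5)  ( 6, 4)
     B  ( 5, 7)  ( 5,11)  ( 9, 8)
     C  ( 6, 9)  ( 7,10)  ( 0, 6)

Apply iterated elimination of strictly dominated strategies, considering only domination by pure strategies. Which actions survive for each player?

P2 drop R (Q beats it: A:5>4 B:11>8 C:10>6)
P1 drop B (C beats it: P:6>5 Q:7>5)
P1→{A,C} P2→{P,Q}

Survivors P1:{A,C} P2:{P,Q}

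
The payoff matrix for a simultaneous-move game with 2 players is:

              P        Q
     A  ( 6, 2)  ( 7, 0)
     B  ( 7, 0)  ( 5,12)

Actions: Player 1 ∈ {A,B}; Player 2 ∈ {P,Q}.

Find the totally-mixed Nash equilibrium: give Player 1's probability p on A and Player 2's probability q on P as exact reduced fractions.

p=6/7, q=2/3

P1 indiff ⇒ q·6+(1-q)·7 = q·7+(1-q)·5 ⇒ q(-1) = (1-q)(-2) ⇒ q = 2/3
P2 indiff ⇒ p·2+(1-p)·0 = p·0+(1-p)·12 ⇒ p(2) = (1-p)(12) ⇒ p = 6/7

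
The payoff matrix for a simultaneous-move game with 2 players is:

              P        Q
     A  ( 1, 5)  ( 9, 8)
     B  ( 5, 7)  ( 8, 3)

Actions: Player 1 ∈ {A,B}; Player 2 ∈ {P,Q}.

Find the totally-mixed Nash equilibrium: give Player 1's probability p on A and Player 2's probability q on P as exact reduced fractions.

(p,q) = (4/7, 1/5)

P1 indiff ⇒ q·1+(1-q)·9 = q·5+(1-q)·8 ⇒ q(-4) = (1-q)(-1) ⇒ q = 1/5
P2 indiff ⇒ p·5+(1-p)·7 = p·8+(1-p)·3 ⇒ p(-3) = (1-p)(-4) ⇒ p = 4/7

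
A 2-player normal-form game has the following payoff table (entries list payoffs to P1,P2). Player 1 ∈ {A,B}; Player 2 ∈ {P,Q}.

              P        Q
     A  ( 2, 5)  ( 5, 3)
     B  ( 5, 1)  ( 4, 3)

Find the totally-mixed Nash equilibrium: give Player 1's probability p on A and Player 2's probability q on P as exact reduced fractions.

P1 mixes 1/2 on A; P2 mixes 1/4 on P

P1 indiff ⇒ q·2+(1-q)·5 = q·5+(1-q)·4 ⇒ q(-3) = (1-q)(-1) ⇒ q = 1/4
P2 indiff ⇒ p·5+(1-p)·1 = p·3+(1-p)·3 ⇒ p(2) = (1-p)(2) ⇒ p = 1/2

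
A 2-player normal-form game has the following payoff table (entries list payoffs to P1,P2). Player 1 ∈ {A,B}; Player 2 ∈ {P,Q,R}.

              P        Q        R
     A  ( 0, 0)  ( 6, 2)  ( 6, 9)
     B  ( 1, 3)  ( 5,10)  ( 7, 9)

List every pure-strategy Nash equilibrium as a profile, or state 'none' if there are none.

PSNE: ∅

(A,P): not NE [P1→B gives 1>0; P2→R gives 9>0]
(A,Q): not NE [P2→R gives 9>2]
(A,R): not NE [P1→B gives 7>6]
(B,P): not NE [P2→Q gives 10>3]
(B,Q): not NE [P1→A gives 6>5]
(B,R): not NE [P2→Q gives 10>9]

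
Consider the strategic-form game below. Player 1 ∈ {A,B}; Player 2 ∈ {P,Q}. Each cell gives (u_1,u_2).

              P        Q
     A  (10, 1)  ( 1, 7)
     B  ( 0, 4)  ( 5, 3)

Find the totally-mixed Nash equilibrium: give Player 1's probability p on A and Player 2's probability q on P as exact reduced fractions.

P1 indiff ⇒ q·10+(1-q)·1 = q·0+(1-q)·5 ⇒ q(10) = (1-q)(4) ⇒ q = 2/7
P2 indiff ⇒ p·1+(1-p)·4 = p·7+(1-p)·3 ⇒ p(-6) = (1-p)(-1) ⇒ p = 1/7

p=1/7, q=2/7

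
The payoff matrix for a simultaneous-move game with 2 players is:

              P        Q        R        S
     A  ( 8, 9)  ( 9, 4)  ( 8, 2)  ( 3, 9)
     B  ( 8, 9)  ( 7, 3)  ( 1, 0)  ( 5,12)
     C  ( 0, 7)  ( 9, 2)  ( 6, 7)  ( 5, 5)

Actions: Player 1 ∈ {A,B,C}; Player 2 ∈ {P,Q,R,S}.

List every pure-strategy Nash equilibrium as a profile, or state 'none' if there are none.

(A,P): NE
(A,Q): not NE [P2→S gives 9>4]
(A,R): not NE [P2→S gives 9>2]
(A,S): not NE [P1→C gives 5>3]
(B,P): not NE [P2→S gives 12>9]
(B,Q): not NE [P1→C gives 9>7; P2→S gives 12>3]
(B,R): not NE [P1→A gives 8>1; P2→S gives 12>0]
(B,S): NE
(C,P): not NE [P1→B gives 8>0]
(C,Q): not NE [P2→R gives 7>2]
(C,R): not NE [P1→A gives 8>6]
(C,S): not NE [P2→R gives 7>5]

Nash profiles: (A,P), (B,S)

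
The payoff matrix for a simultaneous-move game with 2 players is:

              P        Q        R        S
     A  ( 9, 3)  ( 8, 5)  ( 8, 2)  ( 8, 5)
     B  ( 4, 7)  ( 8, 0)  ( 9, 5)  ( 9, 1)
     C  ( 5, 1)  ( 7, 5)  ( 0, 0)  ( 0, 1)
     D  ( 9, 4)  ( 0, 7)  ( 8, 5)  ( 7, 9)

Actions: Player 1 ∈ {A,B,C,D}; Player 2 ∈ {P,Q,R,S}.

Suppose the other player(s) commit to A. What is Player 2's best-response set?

BR_2 = {Q,S}

u_2(P vs A) = 3
u_2(Q vs A) = 5
u_2(R vs A) = 2
u_2(S vs A) = 5
max payoff 5 at {Q,S}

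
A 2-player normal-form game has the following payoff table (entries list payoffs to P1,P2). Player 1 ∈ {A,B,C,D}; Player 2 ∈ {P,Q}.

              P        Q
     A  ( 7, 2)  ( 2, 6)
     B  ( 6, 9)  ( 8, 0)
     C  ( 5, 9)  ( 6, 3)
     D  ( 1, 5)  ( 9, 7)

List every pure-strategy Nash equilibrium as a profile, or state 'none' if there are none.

(A,P): not NE [P2→Q gives 6>2]
(A,Q): not NE [P1→D gives 9>2]
(B,P): not NE [P1→A gives 7>6]
(B,Q): not NE [P1→D gives 9>8; P2→P gives 9>0]
(C,P): not NE [P1→A gives 7>5]
(C,Q): not NE [P1→D gives 9>6; P2→P gives 9>3]
(D,P): not NE [P1→A gives 7>1; P2→Q gives 7>5]
(D,Q): NE

PSNE = {(D,Q)}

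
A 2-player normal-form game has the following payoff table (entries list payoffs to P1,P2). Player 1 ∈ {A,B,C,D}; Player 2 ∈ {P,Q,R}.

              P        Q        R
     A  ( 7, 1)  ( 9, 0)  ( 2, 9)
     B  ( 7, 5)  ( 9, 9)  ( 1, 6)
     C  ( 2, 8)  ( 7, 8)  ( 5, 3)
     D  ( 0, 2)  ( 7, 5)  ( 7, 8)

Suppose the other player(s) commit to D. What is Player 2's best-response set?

BR_2 = {R}

u_2(P vs D) = 2
u_2(Q vs D) = 5
u_2(R vs D) = 8
max payoff 8 at {R}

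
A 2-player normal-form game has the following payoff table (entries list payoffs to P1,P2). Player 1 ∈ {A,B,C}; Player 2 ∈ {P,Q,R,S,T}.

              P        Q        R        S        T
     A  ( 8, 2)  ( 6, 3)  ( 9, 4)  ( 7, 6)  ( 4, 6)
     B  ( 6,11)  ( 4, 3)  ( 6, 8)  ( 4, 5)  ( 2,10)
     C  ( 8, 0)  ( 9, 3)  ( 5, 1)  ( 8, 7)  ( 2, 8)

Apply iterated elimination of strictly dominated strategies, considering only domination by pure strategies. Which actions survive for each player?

Remaining: P1:{A,C} P2:{S,T}

P1 drop B (A beats it: P:8>6 Q:6>4 R:9>6 S:7>4 T:4>2)
P2 drop P (Q beats it: A:3>2 C:3>0)
P2 drop Q (S beats it: A:6>3 C:7>3)
P2 drop R (S beats it: A:6>4 C:7>1)
P1→{A,C} P2→{S,T}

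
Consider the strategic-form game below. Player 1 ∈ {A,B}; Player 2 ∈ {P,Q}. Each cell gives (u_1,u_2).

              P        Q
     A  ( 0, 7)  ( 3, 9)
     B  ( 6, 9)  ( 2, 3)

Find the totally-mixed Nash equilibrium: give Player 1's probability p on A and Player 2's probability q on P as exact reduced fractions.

P1 indiff ⇒ q·0+(1-q)·3 = q·6+(1-q)·2 ⇒ q(-6) = (1-q)(-1) ⇒ q = 1/7
P2 indiff ⇒ p·7+(1-p)·9 = p·9+(1-p)·3 ⇒ p(-2) = (1-p)(-6) ⇒ p = 3/4

P1 mixes 3/4 on A; P2 mixes 1/7 on P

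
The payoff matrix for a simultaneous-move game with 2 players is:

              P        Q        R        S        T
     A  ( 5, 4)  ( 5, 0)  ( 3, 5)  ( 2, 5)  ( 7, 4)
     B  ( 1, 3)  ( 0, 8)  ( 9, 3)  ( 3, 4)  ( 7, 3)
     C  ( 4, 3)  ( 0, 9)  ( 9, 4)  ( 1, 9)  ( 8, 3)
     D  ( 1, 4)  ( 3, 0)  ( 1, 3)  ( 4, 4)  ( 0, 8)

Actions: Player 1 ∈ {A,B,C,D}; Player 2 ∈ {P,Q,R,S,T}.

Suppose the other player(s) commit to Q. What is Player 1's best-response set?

P1 best: {A}

u_1(A vs Q) = 5
u_1(B vs Q) = 0
u_1(C vs Q) = 0
u_1(D vs Q) = 3
max payoff 5 at {A}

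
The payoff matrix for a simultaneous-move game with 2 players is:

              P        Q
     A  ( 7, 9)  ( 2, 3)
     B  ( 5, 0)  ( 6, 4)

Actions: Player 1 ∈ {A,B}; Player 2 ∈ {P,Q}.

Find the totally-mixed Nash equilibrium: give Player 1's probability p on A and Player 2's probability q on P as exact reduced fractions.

P1 mixes 2/5 on A; P2 mixes 2/3 on P

P1 indiff ⇒ q·7+(1-q)·2 = q·5+(1-q)·6 ⇒ q(2) = (1-q)(4) ⇒ q = 2/3
P2 indiff ⇒ p·9+(1-p)·0 = p·3+(1-p)·4 ⇒ p(6) = (1-p)(4) ⇒ p = 2/5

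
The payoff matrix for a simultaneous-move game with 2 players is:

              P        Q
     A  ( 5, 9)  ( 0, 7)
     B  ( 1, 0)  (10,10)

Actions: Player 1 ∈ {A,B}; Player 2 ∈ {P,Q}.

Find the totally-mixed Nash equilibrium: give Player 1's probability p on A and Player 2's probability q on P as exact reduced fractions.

p=5/6, q=5/7

P1 indiff ⇒ q·5+(1-q)·0 = q·1+(1-q)·10 ⇒ q(4) = (1-q)(10) ⇒ q = 5/7
P2 indiff ⇒ p·9+(1-p)·0 = p·7+(1-p)·10 ⇒ p(2) = (1-p)(10) ⇒ p = 5/6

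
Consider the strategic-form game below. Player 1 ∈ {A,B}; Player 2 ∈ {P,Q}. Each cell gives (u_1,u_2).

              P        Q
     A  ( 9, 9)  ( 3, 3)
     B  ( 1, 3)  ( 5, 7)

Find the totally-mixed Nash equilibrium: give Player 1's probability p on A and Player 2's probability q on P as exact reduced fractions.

p=2/5, q=1/5

P1 indiff ⇒ q·9+(1-q)·3 = q·1+(1-q)·5 ⇒ q(8) = (1-q)(2) ⇒ q = 1/5
P2 indiff ⇒ p·9+(1-p)·3 = p·3+(1-p)·7 ⇒ p(6) = (1-p)(4) ⇒ p = 2/5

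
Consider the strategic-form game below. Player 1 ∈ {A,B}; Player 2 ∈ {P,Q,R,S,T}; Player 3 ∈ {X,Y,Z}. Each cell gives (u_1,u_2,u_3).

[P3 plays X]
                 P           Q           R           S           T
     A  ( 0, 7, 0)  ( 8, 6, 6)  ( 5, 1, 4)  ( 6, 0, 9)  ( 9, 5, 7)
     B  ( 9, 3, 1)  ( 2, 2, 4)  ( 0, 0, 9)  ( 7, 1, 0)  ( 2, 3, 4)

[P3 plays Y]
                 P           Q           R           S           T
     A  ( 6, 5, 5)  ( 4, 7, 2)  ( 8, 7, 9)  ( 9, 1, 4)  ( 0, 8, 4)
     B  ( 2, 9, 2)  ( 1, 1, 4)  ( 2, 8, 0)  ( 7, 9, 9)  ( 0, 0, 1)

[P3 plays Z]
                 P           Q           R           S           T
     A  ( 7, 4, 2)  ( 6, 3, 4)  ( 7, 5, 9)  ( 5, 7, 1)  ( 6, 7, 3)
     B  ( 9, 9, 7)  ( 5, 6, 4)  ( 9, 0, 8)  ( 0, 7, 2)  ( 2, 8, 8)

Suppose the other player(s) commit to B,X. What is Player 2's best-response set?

u_2(P vs B,X) = 3
u_2(Q vs B,X) = 2
u_2(R vs B,X) = 0
u_2(S vs B,X) = 1
u_2(T vs B,X) = 3
max payoff 3 at {P,T}

BR_2 = {P,T}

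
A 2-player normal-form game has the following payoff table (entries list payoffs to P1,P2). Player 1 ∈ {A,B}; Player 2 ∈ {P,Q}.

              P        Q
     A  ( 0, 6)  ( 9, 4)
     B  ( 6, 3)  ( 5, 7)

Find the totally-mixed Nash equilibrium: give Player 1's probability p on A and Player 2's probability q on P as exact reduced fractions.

P1 indiff ⇒ q·0+(1-q)·9 = q·6+(1-q)·5 ⇒ q(-6) = (1-q)(-4) ⇒ q = 2/5
P2 indiff ⇒ p·6+(1-p)·3 = p·4+(1-p)·7 ⇒ p(2) = (1-p)(4) ⇒ p = 2/3

(p,q) = (2/3, 2/5)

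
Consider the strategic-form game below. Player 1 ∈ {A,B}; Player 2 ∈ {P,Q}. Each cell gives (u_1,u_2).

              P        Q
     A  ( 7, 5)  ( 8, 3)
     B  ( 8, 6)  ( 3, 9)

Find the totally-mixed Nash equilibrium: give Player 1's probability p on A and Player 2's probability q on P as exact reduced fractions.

(p,q) = (3/5, 5/6)

P1 indiff ⇒ q·7+(1-q)·8 = q·8+(1-q)·3 ⇒ q(-1) = (1-q)(-5) ⇒ q = 5/6
P2 indiff ⇒ p·5+(1-p)·6 = p·3+(1-p)·9 ⇒ p(2) = (1-p)(3) ⇒ p = 3/5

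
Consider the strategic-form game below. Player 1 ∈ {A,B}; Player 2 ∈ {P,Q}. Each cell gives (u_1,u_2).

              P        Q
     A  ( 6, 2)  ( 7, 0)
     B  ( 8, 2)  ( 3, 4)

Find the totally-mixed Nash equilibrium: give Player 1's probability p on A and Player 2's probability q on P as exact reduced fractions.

P1 indiff ⇒ q·6+(1-q)·7 = q·8+(1-q)·3 ⇒ q(-2) = (1-q)(-4) ⇒ q = 2/3
P2 indiff ⇒ p·2+(1-p)·2 = p·0+(1-p)·4 ⇒ p(2) = (1-p)(2) ⇒ p = 1/2

(p,q) = (1/2, 2/3)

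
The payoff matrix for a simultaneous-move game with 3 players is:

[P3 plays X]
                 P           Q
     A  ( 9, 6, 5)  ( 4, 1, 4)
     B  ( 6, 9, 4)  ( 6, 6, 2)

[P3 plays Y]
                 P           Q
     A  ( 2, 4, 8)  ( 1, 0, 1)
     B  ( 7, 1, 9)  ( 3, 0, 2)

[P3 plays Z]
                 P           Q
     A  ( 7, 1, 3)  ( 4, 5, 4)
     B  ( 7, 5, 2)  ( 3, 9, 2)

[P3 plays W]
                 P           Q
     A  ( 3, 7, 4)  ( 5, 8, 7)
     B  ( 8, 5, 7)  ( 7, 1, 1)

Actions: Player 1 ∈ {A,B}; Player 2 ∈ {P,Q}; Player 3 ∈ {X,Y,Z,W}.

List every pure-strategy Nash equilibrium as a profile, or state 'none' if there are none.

(A,P,X): not NE [P3→Y gives 8>5]
(A,P,Y): not NE [P1→B gives 7>2]
(A,P,Z): not NE [P2→Q gives 5>1; P3→Y gives 8>3]
(A,P,W): not NE [P1→B gives 8>3; P2→Q gives 8>7; P3→Y gives 8>4]
(A,Q,X): not NE [P1→B gives 6>4; P2→P gives 6>1; P3→W gives 7>4]
(A,Q,Y): not NE [P1→B gives 3>1; P2→P gives 4>0; P3→W gives 7>1]
(A,Q,Z): not NE [P3→W gives 7>4]
(A,Q,W): not NE [P1→B gives 7>5]
(B,P,X): not NE [P1→A gives 9>6; P3→Y gives 9>4]
(B,P,Y): NE
(B,P,Z): not NE [P2→Q gives 9>5; P3→Y gives 9>2]
(B,P,W): not NE [P3→Y gives 9>7]
(B,Q,X): not NE [P2→P gives 9>6]
(B,Q,Y): not NE [P2→P gives 1>0]
(B,Q,Z): not NE [P1→A gives 4>3]
(B,Q,W): not NE [P2→P gives 5>1; P3→Z gives 2>1]

Nash profiles: (B,P,Y)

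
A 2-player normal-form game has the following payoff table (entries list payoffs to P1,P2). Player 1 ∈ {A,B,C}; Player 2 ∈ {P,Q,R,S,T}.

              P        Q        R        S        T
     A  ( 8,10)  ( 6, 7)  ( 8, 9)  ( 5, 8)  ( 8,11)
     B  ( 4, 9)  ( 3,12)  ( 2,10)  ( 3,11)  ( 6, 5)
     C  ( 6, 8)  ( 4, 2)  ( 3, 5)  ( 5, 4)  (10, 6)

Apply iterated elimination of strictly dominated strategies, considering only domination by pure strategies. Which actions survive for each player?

Survivors P1:{A,C} P2:{P,T}

P1 drop B (A beats it: P:8>4 Q:6>3 R:8>2 S:5>3 T:8>6)
P2 drop Q (P beats it: A:10>7 C:8>2)
P2 drop R (P beats it: A:10>9 C:8>5)
P2 drop S (P beats it: A:10>8 C:8>4)
P1→{A,C} P2→{P,T}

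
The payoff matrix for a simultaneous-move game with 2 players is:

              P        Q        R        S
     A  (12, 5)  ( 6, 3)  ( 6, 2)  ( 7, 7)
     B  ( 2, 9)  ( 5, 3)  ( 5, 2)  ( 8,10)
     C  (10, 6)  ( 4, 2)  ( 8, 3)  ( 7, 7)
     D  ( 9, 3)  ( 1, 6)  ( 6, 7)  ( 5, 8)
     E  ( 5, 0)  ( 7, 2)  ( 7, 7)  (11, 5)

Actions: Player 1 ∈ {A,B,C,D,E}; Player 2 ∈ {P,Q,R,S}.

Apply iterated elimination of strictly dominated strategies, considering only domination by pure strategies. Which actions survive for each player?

P1 drop B (E beats it: P:5>2 Q:7>5 R:7>5 S:11>8)
P1 drop D (C beats it: P:10>9 Q:4>1 R:8>6 S:7>5)
P2 drop P (S beats it: A:7>5 C:7>6 E:5>0)
P1 drop A (E beats it: Q:7>6 R:7>6 S:11>7)
P2 drop Q (R beats it: C:3>2 E:7>2)
P1→{C,E} P2→{R,S}

Survivors P1:{C,E} P2:{R,S}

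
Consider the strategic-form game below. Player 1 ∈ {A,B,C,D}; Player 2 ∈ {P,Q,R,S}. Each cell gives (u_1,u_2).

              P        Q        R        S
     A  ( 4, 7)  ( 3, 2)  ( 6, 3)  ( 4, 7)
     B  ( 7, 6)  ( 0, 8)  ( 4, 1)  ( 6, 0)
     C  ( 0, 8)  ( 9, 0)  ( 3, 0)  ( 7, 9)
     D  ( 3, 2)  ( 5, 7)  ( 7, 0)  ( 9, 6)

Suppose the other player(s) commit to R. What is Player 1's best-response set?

u_1(A vs R) = 6
u_1(B vs R) = 4
u_1(C vs R) = 3
u_1(D vs R) = 7
max payoff 7 at {D}

P1 best: {D}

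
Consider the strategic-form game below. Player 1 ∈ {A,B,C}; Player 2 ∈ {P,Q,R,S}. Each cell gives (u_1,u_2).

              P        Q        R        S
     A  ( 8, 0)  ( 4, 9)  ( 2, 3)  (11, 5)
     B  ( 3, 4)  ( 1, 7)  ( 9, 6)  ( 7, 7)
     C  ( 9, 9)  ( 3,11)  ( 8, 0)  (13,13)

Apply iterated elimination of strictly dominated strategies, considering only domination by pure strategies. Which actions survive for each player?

P2 drop P (Q beats it: A:9>0 B:7>4 C:11>9)
P2 drop R (Q beats it: A:9>3 B:7>6 C:11>0)
P1 drop B (A beats it: Q:4>1 S:11>7)
P1→{A,C} P2→{Q,S}

IESDS → P1:{A,C} P2:{Q,S}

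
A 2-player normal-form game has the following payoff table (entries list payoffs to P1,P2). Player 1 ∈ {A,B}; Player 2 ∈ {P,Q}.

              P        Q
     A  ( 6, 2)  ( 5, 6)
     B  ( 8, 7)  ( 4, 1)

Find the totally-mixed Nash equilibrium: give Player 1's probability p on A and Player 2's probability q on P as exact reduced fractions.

P1 indiff ⇒ q·6+(1-q)·5 = q·8+(1-q)·4 ⇒ q(-2) = (1-q)(-1) ⇒ q = 1/3
P2 indiff ⇒ p·2+(1-p)·7 = p·6+(1-p)·1 ⇒ p(-4) = (1-p)(-6) ⇒ p = 3/5

(p,q) = (3/5, 1/3)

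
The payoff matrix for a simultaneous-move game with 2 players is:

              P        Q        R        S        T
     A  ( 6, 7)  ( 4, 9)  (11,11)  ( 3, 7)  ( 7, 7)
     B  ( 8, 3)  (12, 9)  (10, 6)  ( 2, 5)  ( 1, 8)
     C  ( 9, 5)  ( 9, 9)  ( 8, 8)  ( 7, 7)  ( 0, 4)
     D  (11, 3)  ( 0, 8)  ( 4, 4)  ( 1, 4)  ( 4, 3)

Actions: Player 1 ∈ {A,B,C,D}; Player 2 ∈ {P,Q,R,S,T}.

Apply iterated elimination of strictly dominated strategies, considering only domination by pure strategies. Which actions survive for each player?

Survivors P1:{A,B} P2:{Q,R}

P2 drop P (Q beats it: A:9>7 B:9>3 C:9>5 D:8>3)
P1 drop D (A beats it: Q:4>0 R:11>4 S:3>1 T:7>4)
P2 drop S (Q beats it: A:9>7 B:9>5 C:9>7)
P1 drop C (B beats it: Q:12>9 R:10>8 T:1>0)
P2 drop T (Q beats it: A:9>7 B:9>8)
P1→{A,B} P2→{Q,R}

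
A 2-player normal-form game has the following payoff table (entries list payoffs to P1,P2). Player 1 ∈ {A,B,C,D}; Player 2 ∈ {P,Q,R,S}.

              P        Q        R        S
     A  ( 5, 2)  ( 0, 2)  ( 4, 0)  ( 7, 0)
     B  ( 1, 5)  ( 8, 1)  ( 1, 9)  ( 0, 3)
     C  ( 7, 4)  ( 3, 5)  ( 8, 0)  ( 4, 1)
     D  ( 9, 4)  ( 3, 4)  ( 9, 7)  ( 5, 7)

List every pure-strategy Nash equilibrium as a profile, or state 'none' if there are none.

(A,P): not NE [P1→D gives 9>5]
(A,Q): not NE [P1→B gives 8>0]
(A,R): not NE [P1→D gives 9>4; P2→Q gives 2>0]
(A,S): not NE [P2→Q gives 2>0]
(B,P): not NE [P1→D gives 9>1; P2→R gives 9>5]
(B,Q): not NE [P2→R gives 9>1]
(B,R): not NE [P1→D gives 9>1]
(B,S): not NE [P1→A gives 7>0; P2→R gives 9>3]
(C,P): not NE [P1→D gives 9>7; P2→Q gives 5>4]
(C,Q): not NE [P1→B gives 8>3]
(C,R): not NE [P1→D gives 9>8; P2→Q gives 5>0]
(C,S): not NE [P1→A gives 7>4; P2→Q gives 5>1]
(D,P): not NE [P2→S gives 7>4]
(D,Q): not NE [P1→B gives 8>3; P2→S gives 7>4]
(D,R): NE
(D,S): not NE [P1→A gives 7>5]

NE set: (D,R)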